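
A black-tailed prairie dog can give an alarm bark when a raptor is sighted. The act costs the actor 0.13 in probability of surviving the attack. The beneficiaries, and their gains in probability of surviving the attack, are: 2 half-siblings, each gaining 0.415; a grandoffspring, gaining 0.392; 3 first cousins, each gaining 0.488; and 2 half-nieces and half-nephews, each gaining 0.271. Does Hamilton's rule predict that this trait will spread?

Yes

Hamilton's rule: the trait is favored when the sum of r·B over every recipient exceeds the actor's cost C.
r to a half-sibling = 1/4 (half-sibs share one parent — one path of length 2: r = (1/2)^2 = 1/4).
r to a grandoffspring = 0.25 (two parent–offspring links: r = (1/2)^2 = 1/4).
r to a first cousin = 0.125 (first cousins share one grandparent pair — two paths of length 4: r = 2·(1/2)^4 = 1/8).
r to a half-niece or half-nephew = 1/8 (half-aunt/uncle↔niece/nephew: one path of length 3: r = (1/2)^3 = 1/8).
Summing one r·B term per recipient: 2·0.25·0.415 + 1·0.25·0.392 + 3·0.125·0.488 + 2·0.125·0.271 = 0.55625.
0.55625 > 0.13: the indirect benefit exceeds the cost.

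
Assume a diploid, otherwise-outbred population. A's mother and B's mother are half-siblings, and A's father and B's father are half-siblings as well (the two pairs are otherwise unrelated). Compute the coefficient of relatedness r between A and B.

0.125

Wright's path rule: contributions from independent ancestry routes add.
A and B are related in two ways: half first cousins through their mothers (r = 1/16) and half first cousins through their fathers (r = 1/16).
r = 1/16 + 1/16 = 1/8 = 0.125.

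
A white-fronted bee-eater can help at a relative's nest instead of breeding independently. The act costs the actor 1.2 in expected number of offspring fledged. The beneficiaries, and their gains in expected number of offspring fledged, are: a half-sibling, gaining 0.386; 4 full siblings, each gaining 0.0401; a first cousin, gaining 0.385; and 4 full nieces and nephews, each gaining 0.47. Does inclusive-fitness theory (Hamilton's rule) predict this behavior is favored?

Hamilton's rule: the trait is favored when the sum of r·B over every recipient exceeds the actor's cost C.
r to a half-sibling = 1/4 (half-sibs share one parent — one path of length 2: r = (1/2)^2 = 1/4).
r to a full sibling = 0.5 (full sibs share both parents — two paths of length 2: r = 2·(1/2)^2 = 1/2).
r to a first cousin = 0.125 (first cousins share one grandparent pair — two paths of length 4: r = 2·(1/2)^4 = 1/8).
r to a full niece or nephew = 1/4 (full aunt/uncle↔niece/nephew: two paths of length 3 through the shared grandparent pair: r = 2·(1/2)^3 = 1/4).
Summing one r·B term per recipient: 1·0.25·0.386 + 4·0.5·0.0401 + 1·0.125·0.385 + 4·0.25·0.47 = 0.694825.
0.694825 < 1.2: the indirect benefit is less than the cost.

No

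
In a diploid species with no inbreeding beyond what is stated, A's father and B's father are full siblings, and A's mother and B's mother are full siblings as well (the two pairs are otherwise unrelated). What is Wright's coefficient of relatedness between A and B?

Independent pedigree routes through distinct common ancestors add.
A and B are related in two ways: first cousins through their fathers (r = 1/8) and first cousins through their mothers (r = 1/8) — i.e. double first cousins.
r = 1/8 + 1/8 = 1/4 = 0.25.

0.25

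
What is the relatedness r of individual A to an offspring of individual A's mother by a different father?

Each parent–offspring link contributes a factor of 1/2, and independent paths through distinct common ancestors add.
Half-sibs share one parent — one path of length 2: r = (1/2)^2 = 1/4.

0.25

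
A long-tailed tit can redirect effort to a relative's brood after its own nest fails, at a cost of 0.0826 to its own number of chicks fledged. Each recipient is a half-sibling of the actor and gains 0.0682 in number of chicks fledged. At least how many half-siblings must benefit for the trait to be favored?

r to a half-sibling = 0.25 (half-sibs share one parent — one path of length 2: r = (1/2)^2 = 1/4).
Hamilton's rule: n·r·B > C  ⇒  n > C/(r·B) = 0.0826/(0.25·0.0682) = 4.845.
The smallest integer exceeding 4.845 is 5.

5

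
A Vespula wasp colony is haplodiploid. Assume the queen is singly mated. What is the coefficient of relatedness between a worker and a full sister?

0.75

Haplodiploid full sisters inherit their father's entire haploid genome identically (contributing 1/2) and on average half of their mother's contribution (1/2 · 1/2 = 1/4); r = 1/2 + 1/4 = 3/4.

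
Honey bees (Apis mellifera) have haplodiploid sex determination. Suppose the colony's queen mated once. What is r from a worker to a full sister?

0.75

Haplodiploid full sisters inherit their father's entire haploid genome identically (contributing 1/2) and on average half of their mother's contribution (1/2 · 1/2 = 1/4); r = 1/2 + 1/4 = 3/4.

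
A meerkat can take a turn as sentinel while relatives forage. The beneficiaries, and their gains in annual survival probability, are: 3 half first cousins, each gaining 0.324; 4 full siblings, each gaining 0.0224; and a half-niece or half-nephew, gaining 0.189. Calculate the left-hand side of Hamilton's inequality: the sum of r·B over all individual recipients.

0.129175

r to a half first cousin = 1/16 (half first cousins share one grandparent — one path of length 4: r = (1/2)^4 = 1/16).
r to a full sibling = 1/2 (full sibs share both parents — two paths of length 2: r = 2·(1/2)^2 = 1/2).
r to a half-niece or half-nephew = 0.125 (half-aunt/uncle↔niece/nephew: one path of length 3: r = (1/2)^3 = 1/8).
Summing one r·B term per recipient: 3·0.0625·0.324 + 4·0.5·0.0224 + 1·0.125·0.189 = 0.129175.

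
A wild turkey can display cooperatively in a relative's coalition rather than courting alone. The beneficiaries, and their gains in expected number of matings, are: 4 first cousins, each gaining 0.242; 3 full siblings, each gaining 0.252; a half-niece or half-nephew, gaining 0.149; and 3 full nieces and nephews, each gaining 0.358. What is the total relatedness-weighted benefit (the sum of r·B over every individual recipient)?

r to a first cousin = 1/8 (first cousins share one grandparent pair — two paths of length 4: r = 2·(1/2)^4 = 1/8).
r to a full sibling = 0.5 (full sibs share both parents — two paths of length 2: r = 2·(1/2)^2 = 1/2).
r to a half-niece or half-nephew = 1/8 (half-aunt/uncle↔niece/nephew: one path of length 3: r = (1/2)^3 = 1/8).
r to a full niece or nephew = 1/4 (full aunt/uncle↔niece/nephew: two paths of length 3 through the shared grandparent pair: r = 2·(1/2)^3 = 1/4).
Summing one r·B term per recipient: 4·0.125·0.242 + 3·0.5·0.252 + 1·0.125·0.149 + 3·0.25·0.358 = 0.786125.

0.786125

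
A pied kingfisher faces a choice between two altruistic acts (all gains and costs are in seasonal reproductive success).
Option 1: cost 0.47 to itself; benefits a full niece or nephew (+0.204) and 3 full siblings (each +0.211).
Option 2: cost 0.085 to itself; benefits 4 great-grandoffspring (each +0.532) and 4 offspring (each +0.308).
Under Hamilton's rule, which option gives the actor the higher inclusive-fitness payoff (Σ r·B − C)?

Option 2

Option 1: r to a full niece or nephew = 0.25.
Option 1: r to a full sibling = 0.5.
Option 1: Σ r·B − C = (1·0.25·0.204 + 3·0.5·0.211) − 0.47 = -0.1025.
Option 2: r to a great-grandoffspring = 0.125.
Option 2: r to an offspring = 0.5.
Option 2: Σ r·B − C = (4·0.125·0.532 + 4·0.5·0.308) − 0.085 = 0.797.
Option 2 has the higher net inclusive-fitness payoff.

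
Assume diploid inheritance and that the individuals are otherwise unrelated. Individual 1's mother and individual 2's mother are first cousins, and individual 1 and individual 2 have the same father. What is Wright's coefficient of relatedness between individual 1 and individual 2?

Independent pedigree routes through distinct common ancestors add.
Individual 1 and individual 2 are related in two ways: second cousins through their mothers (r = 1/32) and half-sibs through their shared father (r = 1/4).
r = 1/32 + 1/4 = 9/32 = 0.28125.

0.28125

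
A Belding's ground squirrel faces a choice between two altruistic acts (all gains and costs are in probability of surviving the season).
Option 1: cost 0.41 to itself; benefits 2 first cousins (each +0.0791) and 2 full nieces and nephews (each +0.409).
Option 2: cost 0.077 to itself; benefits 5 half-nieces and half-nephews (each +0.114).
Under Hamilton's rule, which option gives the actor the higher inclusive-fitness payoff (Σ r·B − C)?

Option 1: r to a first cousin = 0.125.
Option 1: r to a full niece or nephew = 0.25.
Option 1: Σ r·B − C = (2·0.125·0.0791 + 2·0.25·0.409) − 0.41 = -0.185725.
Option 2: r to a half-niece or half-nephew = 0.125.
Option 2: Σ r·B − C = (5·0.125·0.114) − 0.077 = -0.00575.
Option 2 has the higher net inclusive-fitness payoff.

Option 2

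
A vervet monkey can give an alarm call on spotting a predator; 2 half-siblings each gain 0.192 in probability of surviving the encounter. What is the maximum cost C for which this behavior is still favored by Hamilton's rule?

0.096

r to a half-sibling = 1/4 (half-sibs share one parent — one path of length 2: r = (1/2)^2 = 1/4).
Hamilton's rule: n·r·B > C, so the trait is favored while C < n·r·B = 2·0.25·0.192 = 0.096.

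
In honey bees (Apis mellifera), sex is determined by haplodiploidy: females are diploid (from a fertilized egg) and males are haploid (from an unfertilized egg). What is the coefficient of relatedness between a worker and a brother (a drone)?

Her haploid brother carries none of their father's genes and a random half of their mother's genome; that half matches the maternal half of her own genome with probability 1/2: r = 1/2 · 1/2 = 1/4.

0.25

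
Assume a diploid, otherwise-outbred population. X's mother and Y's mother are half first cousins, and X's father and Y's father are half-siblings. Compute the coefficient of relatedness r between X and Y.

0.078125

Wright's path rule: contributions from independent ancestry routes add.
X and Y are related in two ways: half second cousins through their mothers (r = 1/64) and half first cousins through their fathers (r = 1/16).
r = 1/64 + 1/16 = 0.078125.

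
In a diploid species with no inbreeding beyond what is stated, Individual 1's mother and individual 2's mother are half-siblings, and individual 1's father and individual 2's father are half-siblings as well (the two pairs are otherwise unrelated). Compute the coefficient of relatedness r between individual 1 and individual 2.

With two independent routes of shared ancestry, r is the sum of the two contributions.
Individual 1 and individual 2 are related in two ways: half first cousins through their mothers (r = 1/16) and half first cousins through their fathers (r = 1/16).
r = 1/16 + 1/16 = 0.125.

0.125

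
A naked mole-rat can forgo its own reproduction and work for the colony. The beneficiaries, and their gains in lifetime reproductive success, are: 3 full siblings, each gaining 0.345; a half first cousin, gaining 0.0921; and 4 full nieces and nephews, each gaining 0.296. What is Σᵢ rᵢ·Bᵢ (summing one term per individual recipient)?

r to a full sibling = 0.5 (full sibs share both parents — two paths of length 2: r = 2·(1/2)^2 = 1/2).
r to a half first cousin = 1/16 (half first cousins share one grandparent — one path of length 4: r = (1/2)^4 = 1/16).
r to a full niece or nephew = 1/4 (full aunt/uncle↔niece/nephew: two paths of length 3 through the shared grandparent pair: r = 2·(1/2)^3 = 1/4).
Summing one r·B term per recipient: 3·0.5·0.345 + 1·0.0625·0.0921 + 4·0.25·0.296 = 0.81925625.

0.81925625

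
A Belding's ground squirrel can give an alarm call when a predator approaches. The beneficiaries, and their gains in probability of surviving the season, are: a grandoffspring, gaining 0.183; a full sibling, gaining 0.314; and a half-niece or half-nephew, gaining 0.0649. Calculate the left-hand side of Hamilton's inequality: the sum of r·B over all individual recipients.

r to a grandoffspring = 1/4 (two parent–offspring links: r = (1/2)^2 = 1/4).
r to a full sibling = 1/2 (full sibs share both parents — two paths of length 2: r = 2·(1/2)^2 = 1/2).
r to a half-niece or half-nephew = 1/8 (half-aunt/uncle↔niece/nephew: one path of length 3: r = (1/2)^3 = 1/8).
Summing one r·B term per recipient: 1·0.25·0.183 + 1·0.5·0.314 + 1·0.125·0.0649 = 0.2108625.

0.2108625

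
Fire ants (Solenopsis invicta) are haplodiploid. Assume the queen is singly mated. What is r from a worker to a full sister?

Haplodiploid full sisters inherit their father's entire haploid genome identically (contributing 1/2) and on average half of their mother's contribution (1/2 · 1/2 = 1/4); r = 1/2 + 1/4 = 3/4.

0.75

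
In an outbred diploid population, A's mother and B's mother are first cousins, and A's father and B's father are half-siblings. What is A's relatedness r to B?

0.09375

Independent pedigree routes through distinct common ancestors add.
A and B are related in two ways: second cousins through their mothers (r = 1/32) and half first cousins through their fathers (r = 1/16).
r = 1/32 + 1/16 = 0.09375.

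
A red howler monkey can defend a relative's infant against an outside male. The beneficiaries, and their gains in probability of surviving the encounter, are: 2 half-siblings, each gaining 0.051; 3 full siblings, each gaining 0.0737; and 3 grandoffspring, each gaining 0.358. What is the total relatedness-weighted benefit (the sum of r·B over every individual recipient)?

0.40455

r to a half-sibling = 1/4 (half-sibs share one parent — one path of length 2: r = (1/2)^2 = 1/4).
r to a full sibling = 0.5 (full sibs share both parents — two paths of length 2: r = 2·(1/2)^2 = 1/2).
r to a grandoffspring = 1/4 (two parent–offspring links: r = (1/2)^2 = 1/4).
Summing one r·B term per recipient: 2·0.25·0.051 + 3·0.5·0.0737 + 3·0.25·0.358 = 0.40455.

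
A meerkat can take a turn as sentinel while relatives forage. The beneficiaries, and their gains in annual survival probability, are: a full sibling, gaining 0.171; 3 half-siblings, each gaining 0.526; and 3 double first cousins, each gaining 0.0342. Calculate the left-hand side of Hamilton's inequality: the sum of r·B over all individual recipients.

0.50565

r to a full sibling = 1/2 (full sibs share both parents — two paths of length 2: r = 2·(1/2)^2 = 1/2).
r to a half-sibling = 0.25 (half-sibs share one parent — one path of length 2: r = (1/2)^2 = 1/4).
r to a double first cousin = 1/4 (double first cousins share both grandparent pairs — four paths of length 4: r = 4·(1/2)^4 = 1/4).
Summing one r·B term per recipient: 1·0.5·0.171 + 3·0.25·0.526 + 3·0.25·0.0342 = 0.50565.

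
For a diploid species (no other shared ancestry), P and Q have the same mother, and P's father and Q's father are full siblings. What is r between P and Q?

0.375

Relatedness sums over independent paths through distinct common ancestors.
P and Q are related in two ways: half-sibs through their shared mother (r = 1/4) and first cousins through their fathers (r = 1/8).
r = 1/4 + 1/8 = 0.375.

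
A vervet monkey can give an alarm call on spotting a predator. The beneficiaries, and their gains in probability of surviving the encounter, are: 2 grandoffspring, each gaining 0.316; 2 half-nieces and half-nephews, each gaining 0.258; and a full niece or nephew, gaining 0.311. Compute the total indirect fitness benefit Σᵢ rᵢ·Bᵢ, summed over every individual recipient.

r to a grandoffspring = 0.25 (two parent–offspring links: r = (1/2)^2 = 1/4).
r to a half-niece or half-nephew = 0.125 (half-aunt/uncle↔niece/nephew: one path of length 3: r = (1/2)^3 = 1/8).
r to a full niece or nephew = 0.25 (full aunt/uncle↔niece/nephew: two paths of length 3 through the shared grandparent pair: r = 2·(1/2)^3 = 1/4).
Summing one r·B term per recipient: 2·0.25·0.316 + 2·0.125·0.258 + 1·0.25·0.311 = 0.30025.

0.30025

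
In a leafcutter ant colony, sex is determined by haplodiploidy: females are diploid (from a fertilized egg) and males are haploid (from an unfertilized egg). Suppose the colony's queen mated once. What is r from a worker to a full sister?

Haplodiploid full sisters inherit their father's entire haploid genome identically (contributing 1/2) and on average half of their mother's contribution (1/2 · 1/2 = 1/4); r = 1/2 + 1/4 = 3/4.

0.75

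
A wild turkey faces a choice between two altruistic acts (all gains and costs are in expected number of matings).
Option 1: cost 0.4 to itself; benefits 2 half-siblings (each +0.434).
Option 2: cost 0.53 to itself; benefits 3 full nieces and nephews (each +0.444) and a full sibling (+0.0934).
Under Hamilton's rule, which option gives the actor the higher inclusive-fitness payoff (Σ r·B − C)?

Option 2

Option 1: r to a half-sibling = 0.25.
Option 1: Σ r·B − C = (2·0.25·0.434) − 0.4 = -0.183.
Option 2: r to a full niece or nephew = 0.25.
Option 2: r to a full sibling = 0.5.
Option 2: Σ r·B − C = (3·0.25·0.444 + 1·0.5·0.0934) − 0.53 = -0.1503.
Option 2 has the higher net inclusive-fitness payoff.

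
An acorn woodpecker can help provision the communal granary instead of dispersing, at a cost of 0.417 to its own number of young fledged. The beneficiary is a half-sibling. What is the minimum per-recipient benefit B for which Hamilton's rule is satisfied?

1.668

r to a half-sibling = 0.25 (half-sibs share one parent — one path of length 2: r = (1/2)^2 = 1/4).
Hamilton's rule with n recipients of equal r: n·r·B > C, so B > C/(n·r) = 0.417/(1·0.25) = 1.668.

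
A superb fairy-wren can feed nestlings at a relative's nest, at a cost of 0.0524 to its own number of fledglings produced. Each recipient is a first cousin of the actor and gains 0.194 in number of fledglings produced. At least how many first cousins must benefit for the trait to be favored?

r to a first cousin = 1/8 (first cousins share one grandparent pair — two paths of length 4: r = 2·(1/2)^4 = 1/8).
Hamilton's rule: n·r·B > C  ⇒  n > C/(r·B) = 0.0524/(0.125·0.194) = 2.161.
The smallest integer exceeding 2.161 is 3.

3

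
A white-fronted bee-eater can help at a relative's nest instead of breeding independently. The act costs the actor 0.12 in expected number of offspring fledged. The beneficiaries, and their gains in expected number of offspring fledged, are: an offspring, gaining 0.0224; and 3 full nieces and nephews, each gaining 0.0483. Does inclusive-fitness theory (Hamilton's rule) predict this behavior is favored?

No

Hamilton's rule: the trait is favored when the sum of r·B over every recipient exceeds the actor's cost C.
r to an offspring = 1/2 (one parent–offspring link: r = (1/2)^1 = 1/2).
r to a full niece or nephew = 0.25 (full aunt/uncle↔niece/nephew: two paths of length 3 through the shared grandparent pair: r = 2·(1/2)^3 = 1/4).
Summing one r·B term per recipient: 1·0.5·0.0224 + 3·0.25·0.0483 = 0.047425.
0.047425 < 0.12: the indirect benefit is less than the cost.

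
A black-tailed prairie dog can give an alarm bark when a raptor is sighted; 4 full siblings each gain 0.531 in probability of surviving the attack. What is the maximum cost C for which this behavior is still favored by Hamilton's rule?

1.062

r to a full sibling = 0.5 (full sibs share both parents — two paths of length 2: r = 2·(1/2)^2 = 1/2).
Hamilton's rule: n·r·B > C, so the trait is favored while C < n·r·B = 4·0.5·0.531 = 1.062.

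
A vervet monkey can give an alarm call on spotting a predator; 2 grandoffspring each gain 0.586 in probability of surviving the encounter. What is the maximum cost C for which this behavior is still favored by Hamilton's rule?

r to a grandoffspring = 1/4 (two parent–offspring links: r = (1/2)^2 = 1/4).
Hamilton's rule: n·r·B > C, so the trait is favored while C < n·r·B = 2·0.25·0.586 = 0.293.

0.293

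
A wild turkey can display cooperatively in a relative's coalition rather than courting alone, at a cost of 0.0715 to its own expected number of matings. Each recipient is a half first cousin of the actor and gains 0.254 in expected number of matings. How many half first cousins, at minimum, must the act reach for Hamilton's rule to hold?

5

r to a half first cousin = 0.0625 (half first cousins share one grandparent — one path of length 4: r = (1/2)^4 = 1/16).
Hamilton's rule: n·r·B > C  ⇒  n > C/(r·B) = 0.0715/(0.0625·0.254) = 4.504.
The smallest integer exceeding 4.504 is 5.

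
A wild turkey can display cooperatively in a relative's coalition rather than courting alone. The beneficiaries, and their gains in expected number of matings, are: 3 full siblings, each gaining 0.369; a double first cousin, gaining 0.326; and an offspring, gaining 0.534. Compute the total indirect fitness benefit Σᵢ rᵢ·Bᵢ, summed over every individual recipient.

r to a full sibling = 0.5 (full sibs share both parents — two paths of length 2: r = 2·(1/2)^2 = 1/2).
r to a double first cousin = 0.25 (double first cousins share both grandparent pairs — four paths of length 4: r = 4·(1/2)^4 = 1/4).
r to an offspring = 1/2 (one parent–offspring link: r = (1/2)^1 = 1/2).
Summing one r·B term per recipient: 3·0.5·0.369 + 1·0.25·0.326 + 1·0.5·0.534 = 0.902.

0.902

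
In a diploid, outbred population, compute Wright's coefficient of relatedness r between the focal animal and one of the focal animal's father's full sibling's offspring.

0.125

Each parent–offspring link contributes a factor of 1/2, and independent paths through distinct common ancestors add.
First cousins share one grandparent pair — two paths of length 4: r = 2·(1/2)^4 = 1/8.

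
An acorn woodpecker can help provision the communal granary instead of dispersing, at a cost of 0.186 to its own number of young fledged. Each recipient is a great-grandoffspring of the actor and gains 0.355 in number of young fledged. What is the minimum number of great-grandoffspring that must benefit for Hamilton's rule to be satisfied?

5

r to a great-grandoffspring = 1/8 (three parent–offspring links: r = (1/2)^3 = 1/8).
Hamilton's rule: n·r·B > C  ⇒  n > C/(r·B) = 0.186/(0.125·0.355) = 4.192.
The smallest integer exceeding 4.192 is 5.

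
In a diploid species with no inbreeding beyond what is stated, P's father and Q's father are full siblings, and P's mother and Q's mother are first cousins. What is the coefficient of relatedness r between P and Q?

0.15625

Wright's path rule: contributions from independent ancestry routes add.
P and Q are related in two ways: first cousins through their fathers (r = 1/8) and second cousins through their mothers (r = 1/32).
r = 1/8 + 1/32 = 5/32 = 0.15625.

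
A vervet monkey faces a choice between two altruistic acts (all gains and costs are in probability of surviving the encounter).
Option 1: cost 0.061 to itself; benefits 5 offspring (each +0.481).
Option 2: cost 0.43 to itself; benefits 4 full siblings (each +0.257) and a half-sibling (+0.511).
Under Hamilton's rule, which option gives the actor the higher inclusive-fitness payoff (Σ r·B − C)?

Option 1

Option 1: r to an offspring = 0.5.
Option 1: Σ r·B − C = (5·0.5·0.481) − 0.061 = 1.1415.
Option 2: r to a full sibling = 0.5.
Option 2: r to a half-sibling = 0.25.
Option 2: Σ r·B − C = (4·0.5·0.257 + 1·0.25·0.511) − 0.43 = 0.21175.
Option 1 has the higher net inclusive-fitness payoff.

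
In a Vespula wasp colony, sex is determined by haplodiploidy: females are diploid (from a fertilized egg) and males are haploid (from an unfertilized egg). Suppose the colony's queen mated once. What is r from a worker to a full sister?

Haplodiploid full sisters inherit their father's entire haploid genome identically (contributing 1/2) and on average half of their mother's contribution (1/2 · 1/2 = 1/4); r = 1/2 + 1/4 = 3/4.

0.75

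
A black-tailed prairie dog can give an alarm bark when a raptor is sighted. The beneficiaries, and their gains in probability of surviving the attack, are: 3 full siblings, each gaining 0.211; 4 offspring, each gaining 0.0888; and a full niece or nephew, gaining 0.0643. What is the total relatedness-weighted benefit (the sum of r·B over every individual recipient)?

r to a full sibling = 1/2 (full sibs share both parents — two paths of length 2: r = 2·(1/2)^2 = 1/2).
r to an offspring = 0.5 (one parent–offspring link: r = (1/2)^1 = 1/2).
r to a full niece or nephew = 0.25 (full aunt/uncle↔niece/nephew: two paths of length 3 through the shared grandparent pair: r = 2·(1/2)^3 = 1/4).
Summing one r·B term per recipient: 3·0.5·0.211 + 4·0.5·0.0888 + 1·0.25·0.0643 = 0.510175.

0.510175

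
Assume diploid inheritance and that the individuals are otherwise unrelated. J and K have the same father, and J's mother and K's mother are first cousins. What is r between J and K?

0.28125

Relatedness sums over independent paths through distinct common ancestors.
J and K are related in two ways: half-sibs through their shared father (r = 1/4) and second cousins through their mothers (r = 1/32).
r = 1/4 + 1/32 = 9/32 = 0.28125.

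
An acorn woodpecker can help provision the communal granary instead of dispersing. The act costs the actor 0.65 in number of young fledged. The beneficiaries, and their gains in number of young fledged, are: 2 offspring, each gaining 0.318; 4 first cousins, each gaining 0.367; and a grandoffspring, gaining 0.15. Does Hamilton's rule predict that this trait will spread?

Hamilton's rule: the trait is favored when the sum of r·B over every recipient exceeds the actor's cost C.
r to an offspring = 1/2 (one parent–offspring link: r = (1/2)^1 = 1/2).
r to a first cousin = 0.125 (first cousins share one grandparent pair — two paths of length 4: r = 2·(1/2)^4 = 1/8).
r to a grandoffspring = 1/4 (two parent–offspring links: r = (1/2)^2 = 1/4).
Summing one r·B term per recipient: 2·0.5·0.318 + 4·0.125·0.367 + 1·0.25·0.15 = 0.539.
0.539 < 0.65: the indirect benefit is less than the cost.

No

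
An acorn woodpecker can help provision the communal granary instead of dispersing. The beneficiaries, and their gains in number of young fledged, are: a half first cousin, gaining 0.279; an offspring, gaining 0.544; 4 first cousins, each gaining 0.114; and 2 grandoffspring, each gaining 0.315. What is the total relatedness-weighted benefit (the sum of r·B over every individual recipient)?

r to a half first cousin = 0.0625 (half first cousins share one grandparent — one path of length 4: r = (1/2)^4 = 1/16).
r to an offspring = 1/2 (one parent–offspring link: r = (1/2)^1 = 1/2).
r to a first cousin = 0.125 (first cousins share one grandparent pair — two paths of length 4: r = 2·(1/2)^4 = 1/8).
r to a grandoffspring = 1/4 (two parent–offspring links: r = (1/2)^2 = 1/4).
Summing one r·B term per recipient: 1·0.0625·0.279 + 1·0.5·0.544 + 4·0.125·0.114 + 2·0.25·0.315 = 0.5039375.

0.5039375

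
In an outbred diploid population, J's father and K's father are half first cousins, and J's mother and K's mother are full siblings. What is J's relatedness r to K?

0.140625

Wright's path rule: contributions from independent ancestry routes add.
J and K are related in two ways: half second cousins through their fathers (r = 1/64) and first cousins through their mothers (r = 1/8).
r = 1/64 + 1/8 = 9/64 = 0.140625.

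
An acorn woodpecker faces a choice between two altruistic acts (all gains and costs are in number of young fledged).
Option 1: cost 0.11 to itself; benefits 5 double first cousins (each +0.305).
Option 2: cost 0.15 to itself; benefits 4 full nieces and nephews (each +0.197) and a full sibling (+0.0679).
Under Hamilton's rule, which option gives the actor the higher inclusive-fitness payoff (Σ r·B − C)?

Option 1: r to a double first cousin = 0.25.
Option 1: Σ r·B − C = (5·0.25·0.305) − 0.11 = 0.27125.
Option 2: r to a full niece or nephew = 0.25.
Option 2: r to a full sibling = 0.5.
Option 2: Σ r·B − C = (4·0.25·0.197 + 1·0.5·0.0679) − 0.15 = 0.08095.
Option 1 has the higher net inclusive-fitness payoff.

Option 1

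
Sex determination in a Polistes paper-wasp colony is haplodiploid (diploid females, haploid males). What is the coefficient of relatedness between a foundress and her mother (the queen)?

One meiotic link between diploid queen and diploid daughter: r = 1/2.

0.5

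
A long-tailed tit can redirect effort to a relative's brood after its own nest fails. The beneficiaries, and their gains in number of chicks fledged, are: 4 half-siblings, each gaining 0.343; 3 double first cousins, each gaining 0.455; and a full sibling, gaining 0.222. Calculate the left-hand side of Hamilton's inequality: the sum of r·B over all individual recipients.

r to a half-sibling = 1/4 (half-sibs share one parent — one path of length 2: r = (1/2)^2 = 1/4).
r to a double first cousin = 1/4 (double first cousins share both grandparent pairs — four paths of length 4: r = 4·(1/2)^4 = 1/4).
r to a full sibling = 1/2 (full sibs share both parents — two paths of length 2: r = 2·(1/2)^2 = 1/2).
Summing one r·B term per recipient: 4·0.25·0.343 + 3·0.25·0.455 + 1·0.5·0.222 = 0.79525.

0.79525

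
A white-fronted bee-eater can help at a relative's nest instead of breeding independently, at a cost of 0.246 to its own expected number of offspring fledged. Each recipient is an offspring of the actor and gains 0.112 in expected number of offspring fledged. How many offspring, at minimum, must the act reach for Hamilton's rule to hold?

5

r to an offspring = 1/2 (one parent–offspring link: r = (1/2)^1 = 1/2).
Hamilton's rule: n·r·B > C  ⇒  n > C/(r·B) = 0.246/(0.5·0.112) = 4.393.
The smallest integer exceeding 4.393 is 5.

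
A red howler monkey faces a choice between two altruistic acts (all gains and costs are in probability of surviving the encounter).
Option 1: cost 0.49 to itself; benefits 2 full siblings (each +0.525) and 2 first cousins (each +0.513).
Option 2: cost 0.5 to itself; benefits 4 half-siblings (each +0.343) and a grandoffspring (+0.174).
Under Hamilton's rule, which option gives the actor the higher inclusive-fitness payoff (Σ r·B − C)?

Option 1: r to a full sibling = 0.5.
Option 1: r to a first cousin = 0.125.
Option 1: Σ r·B − C = (2·0.5·0.525 + 2·0.125·0.513) − 0.49 = 0.16325.
Option 2: r to a half-sibling = 0.25.
Option 2: r to a grandoffspring = 0.25.
Option 2: Σ r·B − C = (4·0.25·0.343 + 1·0.25·0.174) − 0.5 = -0.1135.
Option 1 has the higher net inclusive-fitness payoff.

Option 1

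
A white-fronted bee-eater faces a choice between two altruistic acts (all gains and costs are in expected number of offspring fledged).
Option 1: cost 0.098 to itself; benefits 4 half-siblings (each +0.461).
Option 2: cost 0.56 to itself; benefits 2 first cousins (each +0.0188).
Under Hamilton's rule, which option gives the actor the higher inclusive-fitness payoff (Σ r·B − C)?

Option 1

Option 1: r to a half-sibling = 0.25.
Option 1: Σ r·B − C = (4·0.25·0.461) − 0.098 = 0.363.
Option 2: r to a first cousin = 0.125.
Option 2: Σ r·B − C = (2·0.125·0.0188) − 0.56 = -0.5553.
Option 1 has the higher net inclusive-fitness payoff.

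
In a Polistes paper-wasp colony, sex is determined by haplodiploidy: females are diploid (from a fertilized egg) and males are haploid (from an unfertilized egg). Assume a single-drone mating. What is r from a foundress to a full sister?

Haplodiploid full sisters inherit their father's entire haploid genome identically (contributing 1/2) and on average half of their mother's contribution (1/2 · 1/2 = 1/4); r = 1/2 + 1/4 = 3/4.

0.75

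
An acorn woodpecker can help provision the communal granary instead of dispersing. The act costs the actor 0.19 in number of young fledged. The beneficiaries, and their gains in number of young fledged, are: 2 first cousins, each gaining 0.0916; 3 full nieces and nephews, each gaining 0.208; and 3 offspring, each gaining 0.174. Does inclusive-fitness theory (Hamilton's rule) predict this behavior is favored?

Yes

Hamilton's rule: the trait is favored when the sum of r·B over every recipient exceeds the actor's cost C.
r to a first cousin = 0.125 (first cousins share one grandparent pair — two paths of length 4: r = 2·(1/2)^4 = 1/8).
r to a full niece or nephew = 0.25 (full aunt/uncle↔niece/nephew: two paths of length 3 through the shared grandparent pair: r = 2·(1/2)^3 = 1/4).
r to an offspring = 0.5 (one parent–offspring link: r = (1/2)^1 = 1/2).
Summing one r·B term per recipient: 2·0.125·0.0916 + 3·0.25·0.208 + 3·0.5·0.174 = 0.4399.
0.4399 > 0.19: the indirect benefit exceeds the cost.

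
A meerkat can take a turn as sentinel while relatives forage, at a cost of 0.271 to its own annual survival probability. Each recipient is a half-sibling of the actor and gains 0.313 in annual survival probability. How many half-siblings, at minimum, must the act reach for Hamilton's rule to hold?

4

r to a half-sibling = 1/4 (half-sibs share one parent — one path of length 2: r = (1/2)^2 = 1/4).
Hamilton's rule: n·r·B > C  ⇒  n > C/(r·B) = 0.271/(0.25·0.313) = 3.463.
The smallest integer exceeding 3.463 is 4.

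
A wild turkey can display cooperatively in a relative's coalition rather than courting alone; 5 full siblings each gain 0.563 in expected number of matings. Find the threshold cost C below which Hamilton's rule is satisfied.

1.4075

r to a full sibling = 1/2 (full sibs share both parents — two paths of length 2: r = 2·(1/2)^2 = 1/2).
Hamilton's rule: n·r·B > C, so the trait is favored while C < n·r·B = 5·0.5·0.563 = 1.4075.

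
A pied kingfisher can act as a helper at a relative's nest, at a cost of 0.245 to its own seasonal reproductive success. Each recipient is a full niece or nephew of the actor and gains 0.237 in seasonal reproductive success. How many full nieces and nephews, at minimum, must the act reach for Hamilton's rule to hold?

r to a full niece or nephew = 1/4 (full aunt/uncle↔niece/nephew: two paths of length 3 through the shared grandparent pair: r = 2·(1/2)^3 = 1/4).
Hamilton's rule: n·r·B > C  ⇒  n > C/(r·B) = 0.245/(0.25·0.237) = 4.135.
The smallest integer exceeding 4.135 is 5.

5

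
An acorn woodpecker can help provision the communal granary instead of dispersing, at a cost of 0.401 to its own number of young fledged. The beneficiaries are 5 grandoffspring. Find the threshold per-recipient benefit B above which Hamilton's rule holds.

r to a grandoffspring = 0.25 (two parent–offspring links: r = (1/2)^2 = 1/4).
Hamilton's rule with n recipients of equal r: n·r·B > C, so B > C/(n·r) = 0.401/(5·0.25) = 0.3208.

0.3208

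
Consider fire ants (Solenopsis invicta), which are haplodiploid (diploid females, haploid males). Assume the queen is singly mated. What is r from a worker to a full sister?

Haplodiploid full sisters inherit their father's entire haploid genome identically (contributing 1/2) and on average half of their mother's contribution (1/2 · 1/2 = 1/4); r = 1/2 + 1/4 = 3/4.

0.75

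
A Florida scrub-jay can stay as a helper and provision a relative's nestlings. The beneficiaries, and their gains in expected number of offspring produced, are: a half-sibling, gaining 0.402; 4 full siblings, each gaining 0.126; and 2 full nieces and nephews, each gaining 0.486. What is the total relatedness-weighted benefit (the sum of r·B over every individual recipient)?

0.5955

r to a half-sibling = 1/4 (half-sibs share one parent — one path of length 2: r = (1/2)^2 = 1/4).
r to a full sibling = 1/2 (full sibs share both parents — two paths of length 2: r = 2·(1/2)^2 = 1/2).
r to a full niece or nephew = 1/4 (full aunt/uncle↔niece/nephew: two paths of length 3 through the shared grandparent pair: r = 2·(1/2)^3 = 1/4).
Summing one r·B term per recipient: 1·0.25·0.402 + 4·0.5·0.126 + 2·0.25·0.486 = 0.5955.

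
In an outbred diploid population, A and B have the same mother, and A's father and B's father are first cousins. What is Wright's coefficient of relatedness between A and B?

0.28125

Wright's path rule: contributions from independent ancestry routes add.
A and B are related in two ways: half-sibs through their shared mother (r = 1/4) and second cousins through their fathers (r = 1/32).
r = 1/4 + 1/32 = 9/32 = 0.28125.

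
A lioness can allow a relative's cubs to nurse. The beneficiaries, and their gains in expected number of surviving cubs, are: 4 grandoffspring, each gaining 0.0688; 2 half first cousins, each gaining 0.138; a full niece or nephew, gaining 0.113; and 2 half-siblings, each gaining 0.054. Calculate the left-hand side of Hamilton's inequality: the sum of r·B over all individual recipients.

r to a grandoffspring = 0.25 (two parent–offspring links: r = (1/2)^2 = 1/4).
r to a half first cousin = 0.0625 (half first cousins share one grandparent — one path of length 4: r = (1/2)^4 = 1/16).
r to a full niece or nephew = 0.25 (full aunt/uncle↔niece/nephew: two paths of length 3 through the shared grandparent pair: r = 2·(1/2)^3 = 1/4).
r to a half-sibling = 1/4 (half-sibs share one parent — one path of length 2: r = (1/2)^2 = 1/4).
Summing one r·B term per recipient: 4·0.25·0.0688 + 2·0.0625·0.138 + 1·0.25·0.113 + 2·0.25·0.054 = 0.1413.

0.1413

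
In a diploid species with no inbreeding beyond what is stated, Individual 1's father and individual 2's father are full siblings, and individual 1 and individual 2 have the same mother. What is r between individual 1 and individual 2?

0.375

Independent pedigree routes through distinct common ancestors add.
Individual 1 and individual 2 are related in two ways: first cousins through their fathers (r = 1/8) and half-sibs through their shared mother (r = 1/4).
r = 1/8 + 1/4 = 0.375.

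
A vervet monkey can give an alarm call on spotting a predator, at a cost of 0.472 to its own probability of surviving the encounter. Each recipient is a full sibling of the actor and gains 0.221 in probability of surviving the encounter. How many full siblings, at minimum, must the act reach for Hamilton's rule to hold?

r to a full sibling = 0.5 (full sibs share both parents — two paths of length 2: r = 2·(1/2)^2 = 1/2).
Hamilton's rule: n·r·B > C  ⇒  n > C/(r·B) = 0.472/(0.5·0.221) = 4.271.
The smallest integer exceeding 4.271 is 5.

5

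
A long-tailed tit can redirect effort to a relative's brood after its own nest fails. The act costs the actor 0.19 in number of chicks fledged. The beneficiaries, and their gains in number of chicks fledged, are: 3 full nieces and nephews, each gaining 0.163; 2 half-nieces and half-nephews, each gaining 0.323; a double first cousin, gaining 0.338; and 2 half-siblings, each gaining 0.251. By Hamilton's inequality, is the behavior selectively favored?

Yes

Hamilton's rule: the trait is favored when the sum of r·B over every recipient exceeds the actor's cost C.
r to a full niece or nephew = 0.25 (full aunt/uncle↔niece/nephew: two paths of length 3 through the shared grandparent pair: r = 2·(1/2)^3 = 1/4).
r to a half-niece or half-nephew = 1/8 (half-aunt/uncle↔niece/nephew: one path of length 3: r = (1/2)^3 = 1/8).
r to a double first cousin = 0.25 (double first cousins share both grandparent pairs — four paths of length 4: r = 4·(1/2)^4 = 1/4).
r to a half-sibling = 0.25 (half-sibs share one parent — one path of length 2: r = (1/2)^2 = 1/4).
Summing one r·B term per recipient: 3·0.25·0.163 + 2·0.125·0.323 + 1·0.25·0.338 + 2·0.25·0.251 = 0.413.
0.413 > 0.19: the indirect benefit exceeds the cost.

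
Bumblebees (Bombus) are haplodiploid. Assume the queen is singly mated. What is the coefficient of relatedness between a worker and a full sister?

Haplodiploid full sisters inherit their father's entire haploid genome identically (contributing 1/2) and on average half of their mother's contribution (1/2 · 1/2 = 1/4); r = 1/2 + 1/4 = 3/4.

0.75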